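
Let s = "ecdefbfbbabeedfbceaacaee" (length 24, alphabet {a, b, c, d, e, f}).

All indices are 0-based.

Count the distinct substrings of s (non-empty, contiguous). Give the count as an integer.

279

rank | idx | suffix
   0 |  18 | aacaee
   1 |   9 | abeedfbceaacaee
   2 |  19 | acaee
   3 |  21 | aee
   4 |   8 | babeedfbceaacaee
   5 |   7 | bbabeedfbceaacaee
   6 |  15 | bceaacaee
   7 |  10 | beedfbceaacaee
   8 |   5 | bfbbabeedfbceaacaee
   9 |  20 | caee
  10 |   1 | cdefbfbbabeedfbceaacaee
  11 |  16 | ceaacaee
  12 |   2 | defbfbbabeedfbceaacaee
  13 |  13 | dfbceaacaee
  14 |  23 | e
  15 |  17 | eaacaee
  16 |   0 | ecdefbfbbabeedfbceaacaee
  17 |  12 | edfbceaacaee
  18 |  22 | ee
  19 |  11 | eedfbceaacaee
  20 |   3 | efbfbbabeedfbceaacaee
  21 |   6 | fbbabeedfbceaacaee
  22 |  14 | fbceaacaee
  23 |   4 | fbfbbabeedfbceaacaee

SA = [18, 9, 19, 21, 8, 7, 15, 10, 5, 20, 1, 16, 2, 13, 23, 17, 0, 12, 22, 11, 3, 6, 14, 4]
[i] adj suffixes → lcp
  [1] 18/9 → 1 ('a')
  [2] 9/19 → 1 ('a')
  [3] 19/21 → 1 ('a')
  [4] 21/8 → 0 ('')
  [5] 8/7 → 1 ('b')
  [6] 7/15 → 1 ('b')
  [7] 15/10 → 1 ('b')
  [8] 10/5 → 1 ('b')
  [9] 5/20 → 0 ('')
  [10] 20/1 → 1 ('c')
  [11] 1/16 → 1 ('c')
  [12] 16/2 → 0 ('')
  [13] 2/13 → 1 ('d')
  [14] 13/23 → 0 ('')
  [15] 23/17 → 1 ('e')
  [16] 17/0 → 1 ('e')
  [17] 0/12 → 1 ('e')
  [18] 12/22 → 1 ('e')
  [19] 22/11 → 2 ('ee')
  [20] 11/3 → 1 ('e')
  [21] 3/6 → 0 ('')
  [22] 6/14 → 2 ('fb')
  [23] 14/4 → 2 ('fb')

n(n+1)/2 = 24·25/2 = 300
Σ LCP = 0 + 1 + 1 + 1 + 0 + 1 + 1 + 1 + 1 + 0 + 1 + 1 + 0 + 1 + 0 + 1 + 1 + 1 + 1 + 2 + 1 + 0 + 2 + 2 = 21
distinct = 300 − 21 = 279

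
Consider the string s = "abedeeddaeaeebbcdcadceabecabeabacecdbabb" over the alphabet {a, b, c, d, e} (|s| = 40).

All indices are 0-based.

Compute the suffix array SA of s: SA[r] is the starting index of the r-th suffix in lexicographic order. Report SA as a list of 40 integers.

rank | idx | suffix
   0 |  29 | abacecdbabb
   1 |  37 | abb
   2 |  26 | abeabacecdbabb
   3 |  22 | abecabeabacecdbabb
   4 |   0 | abedeeddaeaeebbcdcadceabecabeabacecdbabb
   5 |  31 | acecdbabb
   6 |  18 | adceabecabeabacecdbabb
   7 |   8 | aeaeebbcdcadceabecabeabacecdbabb
   8 |  10 | aeebbcdcadceabecabeabacecdbabb
   9 |  39 | b
  10 |  36 | babb
  11 |  30 | bacecdbabb
  12 |  38 | bb
  13 |  13 | bbcdcadceabecabeabacecdbabb
  14 |  14 | bcdcadceabecabeabacecdbabb
  15 |  27 | beabacecdbabb
  16 |  23 | becabeabacecdbabb
  17 |   1 | bedeeddaeaeebbcdcadceabecabeabacecdbabb
  18 |  25 | cabeabacecdbabb
  19 |  17 | cadceabecabeabacecdbabb
  20 |  34 | cdbabb
  21 |  15 | cdcadceabecabeabacecdbabb
  22 |  20 | ceabecabeabacecdbabb
  23 |  32 | cecdbabb
  24 |   7 | daeaeebbcdcadceabecabeabacecdbabb
  25 |  35 | dbabb
  26 |  16 | dcadceabecabeabacecdbabb
  27 |  19 | dceabecabeabacecdbabb
  28 |   6 | ddaeaeebbcdcadceabecabeabacecdbabb
  29 |   3 | deeddaeaeebbcdcadceabecabeabacecdbabb
  30 |  28 | eabacecdbabb
  31 |  21 | eabecabeabacecdbabb
  32 |   9 | eaeebbcdcadceabecabeabacecdbabb
  33 |  12 | ebbcdcadceabecabeabacecdbabb
  34 |  24 | ecabeabacecdbabb
  35 |  33 | ecdbabb
  36 |   5 | eddaeaeebbcdcadceabecabeabacecdbabb
  37 |   2 | edeeddaeaeebbcdcadceabecabeabacecdbabb
  38 |  11 | eebbcdcadceabecabeabacecdbabb
  39 |   4 | eeddaeaeebbcdcadceabecabeabacecdbabb

[29, 37, 26, 22, 0, 31, 18, 8, 10, 39, 36, 30, 38, 13, 14, 27, 23, 1, 25, 17, 34, 15, 20, 32, 7, 35, 16, 19, 6, 3, 28, 21, 9, 12, 24, 33, 5, 2, 11, 4]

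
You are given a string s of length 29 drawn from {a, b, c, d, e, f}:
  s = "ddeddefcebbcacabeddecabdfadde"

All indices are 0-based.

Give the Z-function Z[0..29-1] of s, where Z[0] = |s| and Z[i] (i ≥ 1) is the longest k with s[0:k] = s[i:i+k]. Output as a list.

[29, 1, 0, 3, 1, 0, 0, 0, 0, 0, 0, 0, 0, 0, 0, 0, 0, 3, 1, 0, 0, 0, 0, 1, 0, 0, 3, 1, 0]

Z[0]=29
i=1: outside box; Z[1]=1 extend→box=[1,2)
i=2: outside box; Z[2]=0
i=3: outside box; Z[3]=3 extend→box=[3,6)
i=4: min(r-i=2, Z[1]=1)=1; Z[4]=1
i=5: min(r-i=1, Z[2]=0)=0; Z[5]=0
i=6: outside box; Z[6]=0
i=7: outside box; Z[7]=0
i=8: outside box; Z[8]=0
i=9: outside box; Z[9]=0
i=10: outside box; Z[10]=0
i=11: outside box; Z[11]=0
i=12: outside box; Z[12]=0
i=13: outside box; Z[13]=0
i=14: outside box; Z[14]=0
i=15: outside box; Z[15]=0
i=16: outside box; Z[16]=0
i=17: outside box; Z[17]=3 extend→box=[17,20)
i=18: min(r-i=2, Z[1]=1)=1; Z[18]=1
i=19: min(r-i=1, Z[2]=0)=0; Z[19]=0
i=20: outside box; Z[20]=0
i=21: outside box; Z[21]=0
i=22: outside box; Z[22]=0
i=23: outside box; Z[23]=1 extend→box=[23,24)
i=24: outside box; Z[24]=0
i=25: outside box; Z[25]=0
i=26: outside box; Z[26]=3 extend→box=[26,29)
i=27: min(r-i=2, Z[1]=1)=1; Z[27]=1
i=28: min(r-i=1, Z[2]=0)=0; Z[28]=0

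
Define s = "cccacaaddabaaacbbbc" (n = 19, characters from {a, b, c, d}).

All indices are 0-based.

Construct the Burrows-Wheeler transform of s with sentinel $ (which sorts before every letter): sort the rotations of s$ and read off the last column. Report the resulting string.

rank  rotation              last
    0  $cccacaaddabaaacbbbc  c
    1  aaacbbbc$cccacaaddab  b
    2  aacbbbc$cccacaaddaba  a
    3  aaddabaaacbbbc$cccac  c
    4  abaaacbbbc$cccacaadd  d
    5  acaaddabaaacbbbc$ccc  c
    6  acbbbc$cccacaaddabaa  a
    7  addabaaacbbbc$cccaca  a
    8  baaacbbbc$cccacaadda  a
    9  bbbc$cccacaaddabaaac  c
   10  bbc$cccacaaddabaaacb  b
   11  bc$cccacaaddabaaacbb  b
   12  c$cccacaaddabaaacbbb  b
   13  caaddabaaacbbbc$ccca  a
   14  cacaaddabaaacbbbc$cc  c
   15  cbbbc$cccacaaddabaaa  a
   16  ccacaaddabaaacbbbc$c  c
   17  cccacaaddabaaacbbbc$  $
   18  dabaaacbbbc$cccacaad  d
   19  ddabaaacbbbc$cccacaa  a

cbacdcaaacbbbacac$da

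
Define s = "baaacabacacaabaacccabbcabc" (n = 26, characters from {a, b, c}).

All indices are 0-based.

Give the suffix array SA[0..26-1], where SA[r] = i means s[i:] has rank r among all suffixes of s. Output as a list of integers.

[1, 11, 2, 14, 12, 5, 19, 23, 9, 3, 7, 15, 0, 13, 6, 20, 24, 21, 25, 10, 4, 18, 22, 8, 17, 16]

sorted suffixes:
  #0 SA[0]=1  'aaacabacacaabaacccabbcabc'
  #1 SA[1]=11  'aabaacccabbcabc'
  #2 SA[2]=2  'aacabacacaabaacccabbcabc'
  #3 SA[3]=14  'aacccabbcabc'
  #4 SA[4]=12  'abaacccabbcabc'
  #5 SA[5]=5  'abacacaabaacccabbcabc'
  #6 SA[6]=19  'abbcabc'
  #7 SA[7]=23  'abc'
  #8 SA[8]=9  'acaabaacccabbcabc'
  #9 SA[9]=3  'acabacacaabaacccabbcabc'
  #10 SA[10]=7  'acacaabaacccabbcabc'
  #11 SA[11]=15  'acccabbcabc'
  #12 SA[12]=0  'baaacabacacaabaacccabbcabc'
  #13 SA[13]=13  'baacccabbcabc'
  #14 SA[14]=6  'bacacaabaacccabbcabc'
  #15 SA[15]=20  'bbcabc'
  #16 SA[16]=24  'bc'
  #17 SA[17]=21  'bcabc'
  #18 SA[18]=25  'c'
  #19 SA[19]=10  'caabaacccabbcabc'
  #20 SA[20]=4  'cabacacaabaacccabbcabc'
  #21 SA[21]=18  'cabbcabc'
  #22 SA[22]=22  'cabc'
  #23 SA[23]=8  'cacaabaacccabbcabc'
  #24 SA[24]=17  'ccabbcabc'
  #25 SA[25]=16  'cccabbcabc'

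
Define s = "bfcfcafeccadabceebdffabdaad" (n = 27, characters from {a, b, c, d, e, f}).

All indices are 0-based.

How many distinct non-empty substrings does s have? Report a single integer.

351

rank | idx | suffix
   0 |  24 | aad
   1 |  12 | abceebdffabdaad
   2 |  21 | abdaad
   3 |  25 | ad
   4 |  10 | adabceebdffabdaad
   5 |   5 | afeccadabceebdffabdaad
   6 |  13 | bceebdffabdaad
   7 |  22 | bdaad
   8 |  17 | bdffabdaad
   9 |   0 | bfcfcafeccadabceebdffabdaad
  10 |   9 | cadabceebdffabdaad
  11 |   4 | cafeccadabceebdffabdaad
  12 |   8 | ccadabceebdffabdaad
  13 |  14 | ceebdffabdaad
  14 |   2 | cfcafeccadabceebdffabdaad
  15 |  26 | d
  16 |  23 | daad
  17 |  11 | dabceebdffabdaad
  18 |  18 | dffabdaad
  19 |  16 | ebdffabdaad
  20 |   7 | eccadabceebdffabdaad
  21 |  15 | eebdffabdaad
  22 |  20 | fabdaad
  23 |   3 | fcafeccadabceebdffabdaad
  24 |   1 | fcfcafeccadabceebdffabdaad
  25 |   6 | feccadabceebdffabdaad
  26 |  19 | ffabdaad

SA = [24, 12, 21, 25, 10, 5, 13, 22, 17, 0, 9, 4, 8, 14, 2, 26, 23, 11, 18, 16, 7, 15, 20, 3, 1, 6, 19]
rank  pair      lcp
   1  s[24:],s[12:]  1  'a'
   2  s[12:],s[21:]  2  'ab'
   3  s[21:],s[25:]  1  'a'
   4  s[25:],s[10:]  2  'ad'
   5  s[10:],s[5:]  1  'a'
   6  s[5:],s[13:]  0  ''
   7  s[13:],s[22:]  1  'b'
   8  s[22:],s[17:]  2  'bd'
   9  s[17:],s[0:]  1  'b'
  10  s[0:],s[9:]  0  ''
  11  s[9:],s[4:]  2  'ca'
  12  s[4:],s[8:]  1  'c'
  13  s[8:],s[14:]  1  'c'
  14  s[14:],s[2:]  1  'c'
  15  s[2:],s[26:]  0  ''
  16  s[26:],s[23:]  1  'd'
  17  s[23:],s[11:]  2  'da'
  18  s[11:],s[18:]  1  'd'
  19  s[18:],s[16:]  0  ''
  20  s[16:],s[7:]  1  'e'
  21  s[7:],s[15:]  1  'e'
  22  s[15:],s[20:]  0  ''
  23  s[20:],s[3:]  1  'f'
  24  s[3:],s[1:]  2  'fc'
  25  s[1:],s[6:]  1  'f'
  26  s[6:],s[19:]  1  'f'

n(n+1)/2 = 27·28/2 = 378
Σ LCP = 0 + 1 + 2 + 1 + 2 + 1 + 0 + 1 + 2 + 1 + 0 + 2 + 1 + 1 + 1 + 0 + 1 + 2 + 1 + 0 + 1 + 1 + 0 + 1 + 2 + 1 + 1 = 27
distinct = 378 − 27 = 351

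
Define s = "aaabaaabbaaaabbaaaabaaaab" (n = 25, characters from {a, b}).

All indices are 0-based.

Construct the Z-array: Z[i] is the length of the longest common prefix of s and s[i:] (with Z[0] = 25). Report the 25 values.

Z[0]=25
i=1: outside box; Z[1]=2 grow→box=[1,3)
i=2: min(r-i=1, Z[1]=2)=1; Z[2]=1
i=3: outside box; Z[3]=0
i=4: outside box; Z[4]=4 grow→box=[4,8)
i=5: min(r-i=3, Z[1]=2)=2; Z[5]=2
i=6: min(r-i=2, Z[2]=1)=1; Z[6]=1
i=7: min(r-i=1, Z[3]=0)=0; Z[7]=0
i=8: outside box; Z[8]=0
i=9: outside box; Z[9]=3 grow→box=[9,12)
i=10: min(r-i=2, Z[1]=2)=2; Z[10]=4 grow→box=[10,14)
i=11: min(r-i=3, Z[1]=2)=2; Z[11]=2
i=12: min(r-i=2, Z[2]=1)=1; Z[12]=1
i=13: min(r-i=1, Z[3]=0)=0; Z[13]=0
i=14: outside box; Z[14]=0
i=15: outside box; Z[15]=3 grow→box=[15,18)
i=16: min(r-i=2, Z[1]=2)=2; Z[16]=7 grow→box=[16,23)
i=17: min(r-i=6, Z[1]=2)=2; Z[17]=2
i=18: min(r-i=5, Z[2]=1)=1; Z[18]=1
i=19: min(r-i=4, Z[3]=0)=0; Z[19]=0
i=20: min(r-i=3, Z[4]=4)=3; Z[20]=3
i=21: min(r-i=2, Z[5]=2)=2; Z[21]=4 grow→box=[21,25)
i=22: min(r-i=3, Z[1]=2)=2; Z[22]=2
i=23: min(r-i=2, Z[2]=1)=1; Z[23]=1
i=24: min(r-i=1, Z[3]=0)=0; Z[24]=0

[25, 2, 1, 0, 4, 2, 1, 0, 0, 3, 4, 2, 1, 0, 0, 3, 7, 2, 1, 0, 3, 4, 2, 1, 0]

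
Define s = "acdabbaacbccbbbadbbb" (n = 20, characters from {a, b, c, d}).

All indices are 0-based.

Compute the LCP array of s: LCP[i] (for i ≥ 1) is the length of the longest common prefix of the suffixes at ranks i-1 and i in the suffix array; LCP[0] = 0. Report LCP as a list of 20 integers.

rank→(start, suffix):
  0 → (6, 'aacbccbbbadbbb')
  1 → (3, 'abbaacbccbbbadbbb')
  2 → (7, 'acbccbbbadbbb')
  3 → (0, 'acdabbaacbccbbbadbbb')
  4 → (15, 'adbbb')
  5 → (19, 'b')
  6 → (5, 'baacbccbbbadbbb')
  7 → (14, 'badbbb')
  8 → (18, 'bb')
  9 → (4, 'bbaacbccbbbadbbb')
  10 → (13, 'bbadbbb')
  11 → (17, 'bbb')
  12 → (12, 'bbbadbbb')
  13 → (9, 'bccbbbadbbb')
  14 → (11, 'cbbbadbbb')
  15 → (8, 'cbccbbbadbbb')
  16 → (10, 'ccbbbadbbb')
  17 → (1, 'cdabbaacbccbbbadbbb')
  18 → (2, 'dabbaacbccbbbadbbb')
  19 → (16, 'dbbb')

SA = [6, 3, 7, 0, 15, 19, 5, 14, 18, 4, 13, 17, 12, 9, 11, 8, 10, 1, 2, 16]
i: (SA[i-1],SA[i]) lcp shared
  1: (6,3) 1 'a'
  2: (3,7) 1 'a'
  3: (7,0) 2 'ac'
  4: (0,15) 1 'a'
  5: (15,19) 0 ''
  6: (19,5) 1 'b'
  7: (5,14) 2 'ba'
  8: (14,18) 1 'b'
  9: (18,4) 2 'bb'
  10: (4,13) 3 'bba'
  11: (13,17) 2 'bb'
  12: (17,12) 3 'bbb'
  13: (12,9) 1 'b'
  14: (9,11) 0 ''
  15: (11,8) 2 'cb'
  16: (8,10) 1 'c'
  17: (10,1) 1 'c'
  18: (1,2) 0 ''
  19: (2,16) 1 'd'

[0, 1, 1, 2, 1, 0, 1, 2, 1, 2, 3, 2, 3, 1, 0, 2, 1, 1, 0, 1]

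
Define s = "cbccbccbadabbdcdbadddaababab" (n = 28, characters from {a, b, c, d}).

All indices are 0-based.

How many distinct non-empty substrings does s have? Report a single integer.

359

rank | idx | suffix
   0 |  21 | aababab
   1 |  26 | ab
   2 |  24 | abab
   3 |  22 | ababab
   4 |  10 | abbdcdbadddaababab
   5 |   8 | adabbdcdbadddaababab
   6 |  17 | adddaababab
   7 |  27 | b
   8 |  25 | bab
   9 |  23 | babab
  10 |   7 | badabbdcdbadddaababab
  11 |  16 | badddaababab
  12 |  11 | bbdcdbadddaababab
  13 |   4 | bccbadabbdcdbadddaababab
  14 |   1 | bccbccbadabbdcdbadddaababab
  15 |  12 | bdcdbadddaababab
  16 |   6 | cbadabbdcdbadddaababab
  17 |   3 | cbccbadabbdcdbadddaababab
  18 |   0 | cbccbccbadabbdcdbadddaababab
  19 |   5 | ccbadabbdcdbadddaababab
  20 |   2 | ccbccbadabbdcdbadddaababab
  21 |  14 | cdbadddaababab
  22 |  20 | daababab
  23 |   9 | dabbdcdbadddaababab
  24 |  15 | dbadddaababab
  25 |  13 | dcdbadddaababab
  26 |  19 | ddaababab
  27 |  18 | dddaababab

SA = [21, 26, 24, 22, 10, 8, 17, 27, 25, 23, 7, 16, 11, 4, 1, 12, 6, 3, 0, 5, 2, 14, 20, 9, 15, 13, 19, 18]
rank  pair      lcp
   1  s[21:],s[26:]  1  'a'
   2  s[26:],s[24:]  2  'ab'
   3  s[24:],s[22:]  4  'abab'
   4  s[22:],s[10:]  2  'ab'
   5  s[10:],s[8:]  1  'a'
   6  s[8:],s[17:]  2  'ad'
   7  s[17:],s[27:]  0  ''
   8  s[27:],s[25:]  1  'b'
   9  s[25:],s[23:]  3  'bab'
  10  s[23:],s[7:]  2  'ba'
  11  s[7:],s[16:]  3  'bad'
  12  s[16:],s[11:]  1  'b'
  13  s[11:],s[4:]  1  'b'
  14  s[4:],s[1:]  4  'bccb'
  15  s[1:],s[12:]  1  'b'
  16  s[12:],s[6:]  0  ''
  17  s[6:],s[3:]  2  'cb'
  18  s[3:],s[0:]  5  'cbccb'
  19  s[0:],s[5:]  1  'c'
  20  s[5:],s[2:]  3  'ccb'
  21  s[2:],s[14:]  1  'c'
  22  s[14:],s[20:]  0  ''
  23  s[20:],s[9:]  2  'da'
  24  s[9:],s[15:]  1  'd'
  25  s[15:],s[13:]  1  'd'
  26  s[13:],s[19:]  1  'd'
  27  s[19:],s[18:]  2  'dd'

n(n+1)/2 = 28·29/2 = 406
Σ LCP = 0 + 1 + 2 + 4 + 2 + 1 + 2 + 0 + 1 + 3 + 2 + 3 + 1 + 1 + 4 + 1 + 0 + 2 + 5 + 1 + 3 + 1 + 0 + 2 + 1 + 1 + 1 + 2 = 47
distinct = 406 − 47 = 359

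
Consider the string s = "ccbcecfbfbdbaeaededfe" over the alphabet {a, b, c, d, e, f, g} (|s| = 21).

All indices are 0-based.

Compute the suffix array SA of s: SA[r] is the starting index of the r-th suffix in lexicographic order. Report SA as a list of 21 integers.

[12, 14, 11, 2, 9, 7, 1, 0, 3, 5, 10, 16, 18, 20, 13, 4, 15, 17, 8, 6, 19]

sorted suffixes:
  #0 SA[0]=12  'aeaededfe'
  #1 SA[1]=14  'aededfe'
  #2 SA[2]=11  'baeaededfe'
  #3 SA[3]=2  'bcecfbfbdbaeaededfe'
  #4 SA[4]=9  'bdbaeaededfe'
  #5 SA[5]=7  'bfbdbaeaededfe'
  #6 SA[6]=1  'cbcecfbfbdbaeaededfe'
  #7 SA[7]=0  'ccbcecfbfbdbaeaededfe'
  #8 SA[8]=3  'cecfbfbdbaeaededfe'
  #9 SA[9]=5  'cfbfbdbaeaededfe'
  #10 SA[10]=10  'dbaeaededfe'
  #11 SA[11]=16  'dedfe'
  #12 SA[12]=18  'dfe'
  #13 SA[13]=20  'e'
  #14 SA[14]=13  'eaededfe'
  #15 SA[15]=4  'ecfbfbdbaeaededfe'
  #16 SA[16]=15  'ededfe'
  #17 SA[17]=17  'edfe'
  #18 SA[18]=8  'fbdbaeaededfe'
  #19 SA[19]=6  'fbfbdbaeaededfe'
  #20 SA[20]=19  'fe'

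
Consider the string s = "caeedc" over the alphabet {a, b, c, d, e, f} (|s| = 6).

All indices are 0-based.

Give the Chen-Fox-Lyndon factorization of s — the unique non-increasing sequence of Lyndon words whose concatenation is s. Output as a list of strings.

emit factor 1: 'c' (i=0, period=1)
emit factor 2: 'aeedc' (i=1, period=5)

["c", "aeedc"]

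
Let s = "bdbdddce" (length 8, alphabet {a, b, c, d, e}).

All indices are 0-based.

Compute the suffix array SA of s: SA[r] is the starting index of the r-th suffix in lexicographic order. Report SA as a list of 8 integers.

rank | idx | suffix
   0 |   0 | bdbdddce
   1 |   2 | bdddce
   2 |   6 | ce
   3 |   1 | dbdddce
   4 |   5 | dce
   5 |   4 | ddce
   6 |   3 | dddce
   7 |   7 | e

[0, 2, 6, 1, 5, 4, 3, 7]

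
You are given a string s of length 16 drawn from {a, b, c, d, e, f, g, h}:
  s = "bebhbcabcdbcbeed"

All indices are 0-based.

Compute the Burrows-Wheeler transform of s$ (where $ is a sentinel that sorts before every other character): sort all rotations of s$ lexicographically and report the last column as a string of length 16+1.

dchda$cebbbecbebb

rank  rotation           last
    0  $bebhbcabcdbcbeed  d
    1  abcdbcbeed$bebhbc  c
    2  bcabcdbcbeed$bebh  h
    3  bcbeed$bebhbcabcd  d
    4  bcdbcbeed$bebhbca  a
    5  bebhbcabcdbcbeed$  $
    6  beed$bebhbcabcdbc  c
    7  bhbcabcdbcbeed$be  e
    8  cabcdbcbeed$bebhb  b
    9  cbeed$bebhbcabcdb  b
   10  cdbcbeed$bebhbcab  b
   11  d$bebhbcabcdbcbee  e
   12  dbcbeed$bebhbcabc  c
   13  ebhbcabcdbcbeed$b  b
   14  ed$bebhbcabcdbcbe  e
   15  eed$bebhbcabcdbcb  b
   16  hbcabcdbcbeed$beb  b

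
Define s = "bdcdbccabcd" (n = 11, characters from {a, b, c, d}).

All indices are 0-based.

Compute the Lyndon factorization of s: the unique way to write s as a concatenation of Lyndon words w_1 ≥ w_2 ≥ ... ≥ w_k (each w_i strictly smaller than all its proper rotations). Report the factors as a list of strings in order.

emit factor 1: 'bdcd' (i=0, period=4)
emit factor 2: 'bcc' (i=4, period=3)
emit factor 3: 'abcd' (i=7, period=4)

["bdcd", "bcc", "abcd"]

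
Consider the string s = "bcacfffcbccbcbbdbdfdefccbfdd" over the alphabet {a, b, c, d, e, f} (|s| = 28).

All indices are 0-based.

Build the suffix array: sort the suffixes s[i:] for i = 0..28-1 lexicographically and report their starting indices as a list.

[2, 13, 0, 11, 8, 14, 16, 24, 1, 12, 10, 7, 23, 9, 22, 3, 27, 15, 26, 19, 17, 20, 6, 21, 25, 18, 5, 4]

rank→(start, suffix):
  0 → (2, 'acfffcbccbcbbdbdfdefccbfdd')
  1 → (13, 'bbdbdfdefccbfdd')
  2 → (0, 'bcacfffcbccbcbbdbdfdefccbfdd')
  3 → (11, 'bcbbdbdfdefccbfdd')
  4 → (8, 'bccbcbbdbdfdefccbfdd')
  5 → (14, 'bdbdfdefccbfdd')
  6 → (16, 'bdfdefccbfdd')
  7 → (24, 'bfdd')
  8 → (1, 'cacfffcbccbcbbdbdfdefccbfdd')
  9 → (12, 'cbbdbdfdefccbfdd')
  10 → (10, 'cbcbbdbdfdefccbfdd')
  11 → (7, 'cbccbcbbdbdfdefccbfdd')
  12 → (23, 'cbfdd')
  13 → (9, 'ccbcbbdbdfdefccbfdd')
  14 → (22, 'ccbfdd')
  15 → (3, 'cfffcbccbcbbdbdfdefccbfdd')
  16 → (27, 'd')
  17 → (15, 'dbdfdefccbfdd')
  18 → (26, 'dd')
  19 → (19, 'defccbfdd')
  20 → (17, 'dfdefccbfdd')
  21 → (20, 'efccbfdd')
  22 → (6, 'fcbccbcbbdbdfdefccbfdd')
  23 → (21, 'fccbfdd')
  24 → (25, 'fdd')
  25 → (18, 'fdefccbfdd')
  26 → (5, 'ffcbccbcbbdbdfdefccbfdd')
  27 → (4, 'fffcbccbcbbdbdfdefccbfdd')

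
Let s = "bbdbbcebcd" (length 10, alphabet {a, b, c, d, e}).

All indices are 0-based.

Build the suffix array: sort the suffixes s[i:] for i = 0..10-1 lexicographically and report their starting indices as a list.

[3, 0, 7, 4, 1, 8, 5, 9, 2, 6]

rank | idx | suffix
   0 |   3 | bbcebcd
   1 |   0 | bbdbbcebcd
   2 |   7 | bcd
   3 |   4 | bcebcd
   4 |   1 | bdbbcebcd
   5 |   8 | cd
   6 |   5 | cebcd
   7 |   9 | d
   8 |   2 | dbbcebcd
   9 |   6 | ebcd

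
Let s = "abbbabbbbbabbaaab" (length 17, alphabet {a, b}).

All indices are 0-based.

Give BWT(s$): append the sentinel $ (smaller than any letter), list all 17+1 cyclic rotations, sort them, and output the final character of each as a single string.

rank  rotation            last
    0  $abbbabbbbbabbaaab  b
    1  aaab$abbbabbbbbabb  b
    2  aab$abbbabbbbbabba  a
    3  ab$abbbabbbbbabbaa  a
    4  abbaaab$abbbabbbbb  b
    5  abbbabbbbbabbaaab$  $
    6  abbbbbabbaaab$abbb  b
    7  b$abbbabbbbbabbaaa  a
    8  baaab$abbbabbbbbab  b
    9  babbaaab$abbbabbbb  b
   10  babbbbbabbaaab$abb  b
   11  bbaaab$abbbabbbbba  a
   12  bbabbaaab$abbbabbb  b
   13  bbabbbbbabbaaab$ab  b
   14  bbbabbaaab$abbbabb  b
   15  bbbabbbbbabbaaab$a  a
   16  bbbbabbaaab$abbbab  b
   17  bbbbbabbaaab$abbba  a

bbaab$babbbabbbaba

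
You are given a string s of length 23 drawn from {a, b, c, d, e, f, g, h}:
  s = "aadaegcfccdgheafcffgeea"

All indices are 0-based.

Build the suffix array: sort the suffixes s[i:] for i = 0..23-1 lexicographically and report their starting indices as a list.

rank | idx | suffix
   0 |  22 | a
   1 |   0 | aadaegcfccdgheafcffgeea
   2 |   1 | adaegcfccdgheafcffgeea
   3 |   3 | aegcfccdgheafcffgeea
   4 |  14 | afcffgeea
   5 |   8 | ccdgheafcffgeea
   6 |   9 | cdgheafcffgeea
   7 |   6 | cfccdgheafcffgeea
   8 |  16 | cffgeea
   9 |   2 | daegcfccdgheafcffgeea
  10 |  10 | dgheafcffgeea
  11 |  21 | ea
  12 |  13 | eafcffgeea
  13 |  20 | eea
  14 |   4 | egcfccdgheafcffgeea
  15 |   7 | fccdgheafcffgeea
  16 |  15 | fcffgeea
  17 |  17 | ffgeea
  18 |  18 | fgeea
  19 |   5 | gcfccdgheafcffgeea
  20 |  19 | geea
  21 |  11 | gheafcffgeea
  22 |  12 | heafcffgeea

[22, 0, 1, 3, 14, 8, 9, 6, 16, 2, 10, 21, 13, 20, 4, 7, 15, 17, 18, 5, 19, 11, 12]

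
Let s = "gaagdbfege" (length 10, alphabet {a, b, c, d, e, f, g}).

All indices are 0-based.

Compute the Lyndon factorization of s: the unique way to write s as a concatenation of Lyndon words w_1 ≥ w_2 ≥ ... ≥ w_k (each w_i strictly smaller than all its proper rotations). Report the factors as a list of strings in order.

emit factor 1: 'g' (i=0, period=1)
emit factor 2: 'aagdbfege' (i=1, period=9)

["g", "aagdbfege"]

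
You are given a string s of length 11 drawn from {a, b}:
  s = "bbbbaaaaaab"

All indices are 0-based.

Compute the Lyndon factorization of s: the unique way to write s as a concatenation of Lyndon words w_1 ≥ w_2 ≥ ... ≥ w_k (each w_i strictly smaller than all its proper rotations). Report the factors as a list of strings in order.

["b", "b", "b", "b", "aaaaaab"]

emit factor 1: 'b' (i=0, period=1)
emit factor 2: 'b' (i=1, period=1)
emit factor 3: 'b' (i=2, period=1)
emit factor 4: 'b' (i=3, period=1)
emit factor 5: 'aaaaaab' (i=4, period=7)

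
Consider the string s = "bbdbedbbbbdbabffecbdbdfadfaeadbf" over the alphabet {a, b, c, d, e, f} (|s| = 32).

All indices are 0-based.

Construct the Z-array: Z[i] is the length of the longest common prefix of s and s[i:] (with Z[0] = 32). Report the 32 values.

Z[0]=32
i=1: outside box; Z[1]=1 scan→box=[1,2)
i=2: outside box; Z[2]=0
i=3: outside box; Z[3]=1 scan→box=[3,4)
i=4: outside box; Z[4]=0
i=5: outside box; Z[5]=0
i=6: outside box; Z[6]=2 scan→box=[6,8)
i=7: min(r-i=1, Z[1]=1)=1; Z[7]=2 scan→box=[7,9)
i=8: min(r-i=1, Z[1]=1)=1; Z[8]=4 scan→box=[8,12)
i=9: min(r-i=3, Z[1]=1)=1; Z[9]=1
i=10: min(r-i=2, Z[2]=0)=0; Z[10]=0
i=11: min(r-i=1, Z[3]=1)=1; Z[11]=1
i=12: outside box; Z[12]=0
i=13: outside box; Z[13]=1 scan→box=[13,14)
i=14: outside box; Z[14]=0
i=15: outside box; Z[15]=0
i=16: outside box; Z[16]=0
i=17: outside box; Z[17]=0
i=18: outside box; Z[18]=1 scan→box=[18,19)
i=19: outside box; Z[19]=0
i=20: outside box; Z[20]=1 scan→box=[20,21)
i=21: outside box; Z[21]=0
i=22: outside box; Z[22]=0
i=23: outside box; Z[23]=0
i=24: outside box; Z[24]=0
i=25: outside box; Z[25]=0
i=26: outside box; Z[26]=0
i=27: outside box; Z[27]=0
i=28: outside box; Z[28]=0
i=29: outside box; Z[29]=0
i=30: outside box; Z[30]=1 scan→box=[30,31)
i=31: outside box; Z[31]=0

[32, 1, 0, 1, 0, 0, 2, 2, 4, 1, 0, 1, 0, 1, 0, 0, 0, 0, 1, 0, 1, 0, 0, 0, 0, 0, 0, 0, 0, 0, 1, 0]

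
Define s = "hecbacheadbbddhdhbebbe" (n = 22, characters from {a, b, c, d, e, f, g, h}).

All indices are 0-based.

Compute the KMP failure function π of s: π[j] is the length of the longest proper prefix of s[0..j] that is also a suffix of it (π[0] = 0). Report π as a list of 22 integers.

π[0] = 0
j=1 s[j]='e': π[1]=0 (border '')
j=2 s[j]='c': π[2]=0 (border '')
j=3 s[j]='b': π[3]=0 (border '')
j=4 s[j]='a': π[4]=0 (border '')
j=5 s[j]='c': π[5]=0 (border '')
j=6 s[j]='h': π[6]=1 (border 'h')
j=7 s[j]='e': π[7]=2 (border 'he')
j=8 s[j]='a': k: 2→0; π[8]=0 (border '')
j=9 s[j]='d': π[9]=0 (border '')
j=10 s[j]='b': π[10]=0 (border '')
j=11 s[j]='b': π[11]=0 (border '')
j=12 s[j]='d': π[12]=0 (border '')
j=13 s[j]='d': π[13]=0 (border '')
j=14 s[j]='h': π[14]=1 (border 'h')
j=15 s[j]='d': k: 1→0; π[15]=0 (border '')
j=16 s[j]='h': π[16]=1 (border 'h')
j=17 s[j]='b': k: 1→0; π[17]=0 (border '')
j=18 s[j]='e': π[18]=0 (border '')
j=19 s[j]='b': π[19]=0 (border '')
j=20 s[j]='b': π[20]=0 (border '')
j=21 s[j]='e': π[21]=0 (border '')

[0, 0, 0, 0, 0, 0, 1, 2, 0, 0, 0, 0, 0, 0, 1, 0, 1, 0, 0, 0, 0, 0]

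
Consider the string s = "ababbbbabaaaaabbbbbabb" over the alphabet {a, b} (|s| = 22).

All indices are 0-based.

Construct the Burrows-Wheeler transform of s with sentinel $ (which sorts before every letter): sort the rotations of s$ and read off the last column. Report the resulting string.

bbaaab$bbababbaabbbbaba

rank  rotation                 last
    0  $ababbbbabaaaaabbbbbabb  b
    1  aaaaabbbbbabb$ababbbbab  b
    2  aaaabbbbbabb$ababbbbaba  a
    3  aaabbbbbabb$ababbbbabaa  a
    4  aabbbbbabb$ababbbbabaaa  a
    5  abaaaaabbbbbabb$ababbbb  b
    6  ababbbbabaaaaabbbbbabb$  $
    7  abb$ababbbbabaaaaabbbbb  b
    8  abbbbabaaaaabbbbbabb$ab  b
    9  abbbbbabb$ababbbbabaaaa  a
   10  b$ababbbbabaaaaabbbbbab  b
   11  baaaaabbbbbabb$ababbbba  a
   12  babaaaaabbbbbabb$ababbb  b
   13  babb$ababbbbabaaaaabbbb  b
   14  babbbbabaaaaabbbbbabb$a  a
   15  bb$ababbbbabaaaaabbbbba  a
   16  bbabaaaaabbbbbabb$ababb  b
   17  bbabb$ababbbbabaaaaabbb  b
   18  bbbabaaaaabbbbbabb$abab  b
   19  bbbabb$ababbbbabaaaaabb  b
   20  bbbbabaaaaabbbbbabb$aba  a
   21  bbbbabb$ababbbbabaaaaab  b
   22  bbbbbabb$ababbbbabaaaaa  a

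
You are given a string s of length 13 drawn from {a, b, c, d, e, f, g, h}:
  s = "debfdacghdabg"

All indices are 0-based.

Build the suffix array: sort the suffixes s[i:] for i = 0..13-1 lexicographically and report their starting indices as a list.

[10, 5, 2, 11, 6, 9, 4, 0, 1, 3, 12, 7, 8]

sorted suffixes:
  #0 SA[0]=10  'abg'
  #1 SA[1]=5  'acghdabg'
  #2 SA[2]=2  'bfdacghdabg'
  #3 SA[3]=11  'bg'
  #4 SA[4]=6  'cghdabg'
  #5 SA[5]=9  'dabg'
  #6 SA[6]=4  'dacghdabg'
  #7 SA[7]=0  'debfdacghdabg'
  #8 SA[8]=1  'ebfdacghdabg'
  #9 SA[9]=3  'fdacghdabg'
  #10 SA[10]=12  'g'
  #11 SA[11]=7  'ghdabg'
  #12 SA[12]=8  'hdabg'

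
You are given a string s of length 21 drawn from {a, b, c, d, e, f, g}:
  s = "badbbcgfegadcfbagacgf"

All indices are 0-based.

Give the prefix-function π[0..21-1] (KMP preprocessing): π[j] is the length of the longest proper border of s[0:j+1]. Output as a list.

[0, 0, 0, 1, 1, 0, 0, 0, 0, 0, 0, 0, 0, 0, 1, 2, 0, 0, 0, 0, 0]

π[0] = 0
j=1 s[j]='a': π[1]=0 (border '')
j=2 s[j]='d': π[2]=0 (border '')
j=3 s[j]='b': π[3]=1 (border 'b')
j=4 s[j]='b': k: 1→0; π[4]=1 (border 'b')
j=5 s[j]='c': k: 1→0; π[5]=0 (border '')
j=6 s[j]='g': π[6]=0 (border '')
j=7 s[j]='f': π[7]=0 (border '')
j=8 s[j]='e': π[8]=0 (border '')
j=9 s[j]='g': π[9]=0 (border '')
j=10 s[j]='a': π[10]=0 (border '')
j=11 s[j]='d': π[11]=0 (border '')
j=12 s[j]='c': π[12]=0 (border '')
j=13 s[j]='f': π[13]=0 (border '')
j=14 s[j]='b': π[14]=1 (border 'b')
j=15 s[j]='a': π[15]=2 (border 'ba')
j=16 s[j]='g': k: 2→0; π[16]=0 (border '')
j=17 s[j]='a': π[17]=0 (border '')
j=18 s[j]='c': π[18]=0 (border '')
j=19 s[j]='g': π[19]=0 (border '')
j=20 s[j]='f': π[20]=0 (border '')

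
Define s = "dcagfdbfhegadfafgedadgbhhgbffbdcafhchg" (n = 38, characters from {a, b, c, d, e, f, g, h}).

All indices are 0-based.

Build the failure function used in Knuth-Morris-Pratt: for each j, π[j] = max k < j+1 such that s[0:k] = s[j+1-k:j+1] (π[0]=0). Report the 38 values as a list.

π[0] = 0
j=1 s[j]='c': π[1]=0 (border '')
j=2 s[j]='a': π[2]=0 (border '')
j=3 s[j]='g': π[3]=0 (border '')
j=4 s[j]='f': π[4]=0 (border '')
j=5 s[j]='d': π[5]=1 (border 'd')
j=6 s[j]='b': k: 1→0; π[6]=0 (border '')
j=7 s[j]='f': π[7]=0 (border '')
j=8 s[j]='h': π[8]=0 (border '')
j=9 s[j]='e': π[9]=0 (border '')
j=10 s[j]='g': π[10]=0 (border '')
j=11 s[j]='a': π[11]=0 (border '')
j=12 s[j]='d': π[12]=1 (border 'd')
j=13 s[j]='f': k: 1→0; π[13]=0 (border '')
j=14 s[j]='a': π[14]=0 (border '')
j=15 s[j]='f': π[15]=0 (border '')
j=16 s[j]='g': π[16]=0 (border '')
j=17 s[j]='e': π[17]=0 (border '')
j=18 s[j]='d': π[18]=1 (border 'd')
j=19 s[j]='a': k: 1→0; π[19]=0 (border '')
j=20 s[j]='d': π[20]=1 (border 'd')
j=21 s[j]='g': k: 1→0; π[21]=0 (border '')
j=22 s[j]='b': π[22]=0 (border '')
j=23 s[j]='h': π[23]=0 (border '')
j=24 s[j]='h': π[24]=0 (border '')
j=25 s[j]='g': π[25]=0 (border '')
j=26 s[j]='b': π[26]=0 (border '')
j=27 s[j]='f': π[27]=0 (border '')
j=28 s[j]='f': π[28]=0 (border '')
j=29 s[j]='b': π[29]=0 (border '')
j=30 s[j]='d': π[30]=1 (border 'd')
j=31 s[j]='c': π[31]=2 (border 'dc')
j=32 s[j]='a': π[32]=3 (border 'dca')
j=33 s[j]='f': k: 3→0; π[33]=0 (border '')
j=34 s[j]='h': π[34]=0 (border '')
j=35 s[j]='c': π[35]=0 (border '')
j=36 s[j]='h': π[36]=0 (border '')
j=37 s[j]='g': π[37]=0 (border '')

[0, 0, 0, 0, 0, 1, 0, 0, 0, 0, 0, 0, 1, 0, 0, 0, 0, 0, 1, 0, 1, 0, 0, 0, 0, 0, 0, 0, 0, 0, 1, 2, 3, 0, 0, 0, 0, 0]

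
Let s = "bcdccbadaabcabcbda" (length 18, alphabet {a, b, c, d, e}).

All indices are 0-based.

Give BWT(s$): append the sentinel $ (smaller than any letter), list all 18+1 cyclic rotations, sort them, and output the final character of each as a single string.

addacbcaa$cbcbdbbac

rank  rotation             last
    0  $bcdccbadaabcabcbda  a
    1  a$bcdccbadaabcabcbd  d
    2  aabcabcbda$bcdccbad  d
    3  abcabcbda$bcdccbada  a
    4  abcbda$bcdccbadaabc  c
    5  adaabcabcbda$bcdccb  b
    6  badaabcabcbda$bcdcc  c
    7  bcabcbda$bcdccbadaa  a
    8  bcbda$bcdccbadaabca  a
    9  bcdccbadaabcabcbda$  $
   10  bda$bcdccbadaabcabc  c
   11  cabcbda$bcdccbadaab  b
   12  cbadaabcabcbda$bcdc  c
   13  cbda$bcdccbadaabcab  b
   14  ccbadaabcabcbda$bcd  d
   15  cdccbadaabcabcbda$b  b
   16  da$bcdccbadaabcabcb  b
   17  daabcabcbda$bcdccba  a
   18  dccbadaabcabcbda$bc  c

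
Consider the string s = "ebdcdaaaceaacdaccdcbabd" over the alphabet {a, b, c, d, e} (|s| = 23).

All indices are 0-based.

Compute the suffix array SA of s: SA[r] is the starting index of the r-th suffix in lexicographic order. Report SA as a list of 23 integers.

[5, 10, 6, 20, 14, 11, 7, 19, 21, 1, 18, 15, 3, 12, 16, 8, 22, 4, 13, 17, 2, 9, 0]

sorted suffixes:
  #0 SA[0]=5  'aaaceaacdaccdcbabd'
  #1 SA[1]=10  'aacdaccdcbabd'
  #2 SA[2]=6  'aaceaacdaccdcbabd'
  #3 SA[3]=20  'abd'
  #4 SA[4]=14  'accdcbabd'
  #5 SA[5]=11  'acdaccdcbabd'
  #6 SA[6]=7  'aceaacdaccdcbabd'
  #7 SA[7]=19  'babd'
  #8 SA[8]=21  'bd'
  #9 SA[9]=1  'bdcdaaaceaacdaccdcbabd'
  #10 SA[10]=18  'cbabd'
  #11 SA[11]=15  'ccdcbabd'
  #12 SA[12]=3  'cdaaaceaacdaccdcbabd'
  #13 SA[13]=12  'cdaccdcbabd'
  #14 SA[14]=16  'cdcbabd'
  #15 SA[15]=8  'ceaacdaccdcbabd'
  #16 SA[16]=22  'd'
  #17 SA[17]=4  'daaaceaacdaccdcbabd'
  #18 SA[18]=13  'daccdcbabd'
  #19 SA[19]=17  'dcbabd'
  #20 SA[20]=2  'dcdaaaceaacdaccdcbabd'
  #21 SA[21]=9  'eaacdaccdcbabd'
  #22 SA[22]=0  'ebdcdaaaceaacdaccdcbabd'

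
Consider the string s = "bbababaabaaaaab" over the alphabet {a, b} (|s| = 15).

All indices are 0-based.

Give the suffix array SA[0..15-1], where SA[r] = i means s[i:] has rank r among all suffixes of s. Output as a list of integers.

rank→(start, suffix):
  0 → (9, 'aaaaab')
  1 → (10, 'aaaab')
  2 → (11, 'aaab')
  3 → (12, 'aab')
  4 → (6, 'aabaaaaab')
  5 → (13, 'ab')
  6 → (7, 'abaaaaab')
  7 → (4, 'abaabaaaaab')
  8 → (2, 'ababaabaaaaab')
  9 → (14, 'b')
  10 → (8, 'baaaaab')
  11 → (5, 'baabaaaaab')
  12 → (3, 'babaabaaaaab')
  13 → (1, 'bababaabaaaaab')
  14 → (0, 'bbababaabaaaaab')

[9, 10, 11, 12, 6, 13, 7, 4, 2, 14, 8, 5, 3, 1, 0]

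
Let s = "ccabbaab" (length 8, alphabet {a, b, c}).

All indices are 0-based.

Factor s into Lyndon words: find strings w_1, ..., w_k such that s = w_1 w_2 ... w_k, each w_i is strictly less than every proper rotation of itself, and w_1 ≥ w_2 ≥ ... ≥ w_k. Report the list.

emit factor 1: 'c' (i=0, period=1)
emit factor 2: 'c' (i=1, period=1)
emit factor 3: 'abb' (i=2, period=3)
emit factor 4: 'aab' (i=5, period=3)

["c", "c", "abb", "aab"]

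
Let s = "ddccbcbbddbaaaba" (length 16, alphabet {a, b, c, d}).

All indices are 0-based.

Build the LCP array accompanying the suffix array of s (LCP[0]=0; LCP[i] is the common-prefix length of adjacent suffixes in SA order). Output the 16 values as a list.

[0, 1, 2, 1, 0, 2, 1, 1, 1, 0, 2, 1, 0, 1, 1, 2]

rank→(start, suffix):
  0 → (15, 'a')
  1 → (11, 'aaaba')
  2 → (12, 'aaba')
  3 → (13, 'aba')
  4 → (14, 'ba')
  5 → (10, 'baaaba')
  6 → (6, 'bbddbaaaba')
  7 → (4, 'bcbbddbaaaba')
  8 → (7, 'bddbaaaba')
  9 → (5, 'cbbddbaaaba')
  10 → (3, 'cbcbbddbaaaba')
  11 → (2, 'ccbcbbddbaaaba')
  12 → (9, 'dbaaaba')
  13 → (1, 'dccbcbbddbaaaba')
  14 → (8, 'ddbaaaba')
  15 → (0, 'ddccbcbbddbaaaba')

SA = [15, 11, 12, 13, 14, 10, 6, 4, 7, 5, 3, 2, 9, 1, 8, 0]
rank  pair      lcp
   1  s[15:],s[11:]  1  'a'
   2  s[11:],s[12:]  2  'aa'
   3  s[12:],s[13:]  1  'a'
   4  s[13:],s[14:]  0  ''
   5  s[14:],s[10:]  2  'ba'
   6  s[10:],s[6:]  1  'b'
   7  s[6:],s[4:]  1  'b'
   8  s[4:],s[7:]  1  'b'
   9  s[7:],s[5:]  0  ''
  10  s[5:],s[3:]  2  'cb'
  11  s[3:],s[2:]  1  'c'
  12  s[2:],s[9:]  0  ''
  13  s[9:],s[1:]  1  'd'
  14  s[1:],s[8:]  1  'd'
  15  s[8:],s[0:]  2  'dd'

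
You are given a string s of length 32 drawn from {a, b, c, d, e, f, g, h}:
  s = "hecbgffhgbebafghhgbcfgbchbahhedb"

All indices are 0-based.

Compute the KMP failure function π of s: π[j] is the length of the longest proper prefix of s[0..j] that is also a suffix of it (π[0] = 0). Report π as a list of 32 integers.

π[0] = 0
j=1 s[j]='e': π[1]=0 (border '')
j=2 s[j]='c': π[2]=0 (border '')
j=3 s[j]='b': π[3]=0 (border '')
j=4 s[j]='g': π[4]=0 (border '')
j=5 s[j]='f': π[5]=0 (border '')
j=6 s[j]='f': π[6]=0 (border '')
j=7 s[j]='h': π[7]=1 (border 'h')
j=8 s[j]='g': k: 1→0; π[8]=0 (border '')
j=9 s[j]='b': π[9]=0 (border '')
j=10 s[j]='e': π[10]=0 (border '')
j=11 s[j]='b': π[11]=0 (border '')
j=12 s[j]='a': π[12]=0 (border '')
j=13 s[j]='f': π[13]=0 (border '')
j=14 s[j]='g': π[14]=0 (border '')
j=15 s[j]='h': π[15]=1 (border 'h')
j=16 s[j]='h': k: 1→0; π[16]=1 (border 'h')
j=17 s[j]='g': k: 1→0; π[17]=0 (border '')
j=18 s[j]='b': π[18]=0 (border '')
j=19 s[j]='c': π[19]=0 (border '')
j=20 s[j]='f': π[20]=0 (border '')
j=21 s[j]='g': π[21]=0 (border '')
j=22 s[j]='b': π[22]=0 (border '')
j=23 s[j]='c': π[23]=0 (border '')
j=24 s[j]='h': π[24]=1 (border 'h')
j=25 s[j]='b': k: 1→0; π[25]=0 (border '')
j=26 s[j]='a': π[26]=0 (border '')
j=27 s[j]='h': π[27]=1 (border 'h')
j=28 s[j]='h': k: 1→0; π[28]=1 (border 'h')
j=29 s[j]='e': π[29]=2 (border 'he')
j=30 s[j]='d': k: 2→0; π[30]=0 (border '')
j=31 s[j]='b': π[31]=0 (border '')

[0, 0, 0, 0, 0, 0, 0, 1, 0, 0, 0, 0, 0, 0, 0, 1, 1, 0, 0, 0, 0, 0, 0, 0, 1, 0, 0, 1, 1, 2, 0, 0]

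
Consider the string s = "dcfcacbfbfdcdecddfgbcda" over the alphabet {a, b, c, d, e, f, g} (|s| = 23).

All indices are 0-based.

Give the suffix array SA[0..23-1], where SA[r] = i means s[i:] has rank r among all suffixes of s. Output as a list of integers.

sorted suffixes:
  #0 SA[0]=22  'a'
  #1 SA[1]=4  'acbfbfdcdecddfgbcda'
  #2 SA[2]=19  'bcda'
  #3 SA[3]=6  'bfbfdcdecddfgbcda'
  #4 SA[4]=8  'bfdcdecddfgbcda'
  #5 SA[5]=3  'cacbfbfdcdecddfgbcda'
  #6 SA[6]=5  'cbfbfdcdecddfgbcda'
  #7 SA[7]=20  'cda'
  #8 SA[8]=14  'cddfgbcda'
  #9 SA[9]=11  'cdecddfgbcda'
  #10 SA[10]=1  'cfcacbfbfdcdecddfgbcda'
  #11 SA[11]=21  'da'
  #12 SA[12]=10  'dcdecddfgbcda'
  #13 SA[13]=0  'dcfcacbfbfdcdecddfgbcda'
  #14 SA[14]=15  'ddfgbcda'
  #15 SA[15]=12  'decddfgbcda'
  #16 SA[16]=16  'dfgbcda'
  #17 SA[17]=13  'ecddfgbcda'
  #18 SA[18]=7  'fbfdcdecddfgbcda'
  #19 SA[19]=2  'fcacbfbfdcdecddfgbcda'
  #20 SA[20]=9  'fdcdecddfgbcda'
  #21 SA[21]=17  'fgbcda'
  #22 SA[22]=18  'gbcda'

[22, 4, 19, 6, 8, 3, 5, 20, 14, 11, 1, 21, 10, 0, 15, 12, 16, 13, 7, 2, 9, 17, 18]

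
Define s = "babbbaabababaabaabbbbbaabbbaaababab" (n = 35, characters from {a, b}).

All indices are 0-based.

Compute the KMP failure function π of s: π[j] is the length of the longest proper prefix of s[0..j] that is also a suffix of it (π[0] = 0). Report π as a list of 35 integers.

[0, 0, 1, 1, 1, 2, 0, 1, 2, 3, 2, 3, 2, 0, 1, 2, 0, 1, 1, 1, 1, 1, 2, 0, 1, 1, 1, 2, 0, 0, 1, 2, 3, 2, 3]

π[0] = 0
j=1 s[j]='a': π[1]=0 (border '')
j=2 s[j]='b': π[2]=1 (border 'b')
j=3 s[j]='b': k: 1→0; π[3]=1 (border 'b')
j=4 s[j]='b': k: 1→0; π[4]=1 (border 'b')
j=5 s[j]='a': π[5]=2 (border 'ba')
j=6 s[j]='a': k: 2→0; π[6]=0 (border '')
j=7 s[j]='b': π[7]=1 (border 'b')
j=8 s[j]='a': π[8]=2 (border 'ba')
j=9 s[j]='b': π[9]=3 (border 'bab')
j=10 s[j]='a': k: 3→1; π[10]=2 (border 'ba')
j=11 s[j]='b': π[11]=3 (border 'bab')
j=12 s[j]='a': k: 3→1; π[12]=2 (border 'ba')
j=13 s[j]='a': k: 2→0; π[13]=0 (border '')
j=14 s[j]='b': π[14]=1 (border 'b')
j=15 s[j]='a': π[15]=2 (border 'ba')
j=16 s[j]='a': k: 2→0; π[16]=0 (border '')
j=17 s[j]='b': π[17]=1 (border 'b')
j=18 s[j]='b': k: 1→0; π[18]=1 (border 'b')
j=19 s[j]='b': k: 1→0; π[19]=1 (border 'b')
j=20 s[j]='b': k: 1→0; π[20]=1 (border 'b')
j=21 s[j]='b': k: 1→0; π[21]=1 (border 'b')
j=22 s[j]='a': π[22]=2 (border 'ba')
j=23 s[j]='a': k: 2→0; π[23]=0 (border '')
j=24 s[j]='b': π[24]=1 (border 'b')
j=25 s[j]='b': k: 1→0; π[25]=1 (border 'b')
j=26 s[j]='b': k: 1→0; π[26]=1 (border 'b')
j=27 s[j]='a': π[27]=2 (border 'ba')
j=28 s[j]='a': k: 2→0; π[28]=0 (border '')
j=29 s[j]='a': π[29]=0 (border '')
j=30 s[j]='b': π[30]=1 (border 'b')
j=31 s[j]='a': π[31]=2 (border 'ba')
j=32 s[j]='b': π[32]=3 (border 'bab')
j=33 s[j]='a': k: 3→1; π[33]=2 (border 'ba')
j=34 s[j]='b': π[34]=3 (border 'bab')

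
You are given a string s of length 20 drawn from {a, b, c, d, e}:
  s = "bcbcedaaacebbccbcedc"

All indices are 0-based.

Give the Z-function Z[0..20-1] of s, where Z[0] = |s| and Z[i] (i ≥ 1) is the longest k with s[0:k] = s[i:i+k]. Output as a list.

Z[0]=20
i=1: i≥r, start 0; Z[1]=0
i=2: i≥r, start 0; Z[2]=2 extend→box=[2,4)
i=3: min(r-i=1, Z[1]=0)=0; Z[3]=0
i=4: i≥r, start 0; Z[4]=0
i=5: i≥r, start 0; Z[5]=0
i=6: i≥r, start 0; Z[6]=0
i=7: i≥r, start 0; Z[7]=0
i=8: i≥r, start 0; Z[8]=0
i=9: i≥r, start 0; Z[9]=0
i=10: i≥r, start 0; Z[10]=0
i=11: i≥r, start 0; Z[11]=1 extend→box=[11,12)
i=12: i≥r, start 0; Z[12]=2 extend→box=[12,14)
i=13: min(r-i=1, Z[1]=0)=0; Z[13]=0
i=14: i≥r, start 0; Z[14]=0
i=15: i≥r, start 0; Z[15]=2 extend→box=[15,17)
i=16: min(r-i=1, Z[1]=0)=0; Z[16]=0
i=17: i≥r, start 0; Z[17]=0
i=18: i≥r, start 0; Z[18]=0
i=19: i≥r, start 0; Z[19]=0

[20, 0, 2, 0, 0, 0, 0, 0, 0, 0, 0, 1, 2, 0, 0, 2, 0, 0, 0, 0]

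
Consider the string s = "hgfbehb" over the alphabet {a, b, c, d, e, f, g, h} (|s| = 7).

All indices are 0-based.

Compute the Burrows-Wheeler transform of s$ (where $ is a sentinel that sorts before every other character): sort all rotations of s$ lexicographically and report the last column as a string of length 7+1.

bhfbghe$

rank  rotation  last
    0  $hgfbehb  b
    1  b$hgfbeh  h
    2  behb$hgf  f
    3  ehb$hgfb  b
    4  fbehb$hg  g
    5  gfbehb$h  h
    6  hb$hgfbe  e
    7  hgfbehb$  $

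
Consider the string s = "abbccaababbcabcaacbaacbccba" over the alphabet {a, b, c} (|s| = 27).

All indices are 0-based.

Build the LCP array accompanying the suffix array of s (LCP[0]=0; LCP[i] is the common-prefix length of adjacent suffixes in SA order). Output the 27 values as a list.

rank | idx | suffix
   0 |  26 | a
   1 |   5 | aababbcabcaacbaacbccba
   2 |  15 | aacbaacbccba
   3 |  19 | aacbccba
   4 |   6 | ababbcabcaacbaacbccba
   5 |   8 | abbcabcaacbaacbccba
   6 |   0 | abbccaababbcabcaacbaacbccba
   7 |  12 | abcaacbaacbccba
   8 |  16 | acbaacbccba
   9 |  20 | acbccba
  10 |  25 | ba
  11 |  18 | baacbccba
  12 |   7 | babbcabcaacbaacbccba
  13 |   9 | bbcabcaacbaacbccba
  14 |   1 | bbccaababbcabcaacbaacbccba
  15 |  13 | bcaacbaacbccba
  16 |  10 | bcabcaacbaacbccba
  17 |   2 | bccaababbcabcaacbaacbccba
  18 |  22 | bccba
  19 |   4 | caababbcabcaacbaacbccba
  20 |  14 | caacbaacbccba
  21 |  11 | cabcaacbaacbccba
  22 |  24 | cba
  23 |  17 | cbaacbccba
  24 |  21 | cbccba
  25 |   3 | ccaababbcabcaacbaacbccba
  26 |  23 | ccba

SA = [26, 5, 15, 19, 6, 8, 0, 12, 16, 20, 25, 18, 7, 9, 1, 13, 10, 2, 22, 4, 14, 11, 24, 17, 21, 3, 23]
[i] adj suffixes → lcp
  [1] 26/5 → 1 ('a')
  [2] 5/15 → 2 ('aa')
  [3] 15/19 → 4 ('aacb')
  [4] 19/6 → 1 ('a')
  [5] 6/8 → 2 ('ab')
  [6] 8/0 → 4 ('abbc')
  [7] 0/12 → 2 ('ab')
  [8] 12/16 → 1 ('a')
  [9] 16/20 → 3 ('acb')
  [10] 20/25 → 0 ('')
  [11] 25/18 → 2 ('ba')
  [12] 18/7 → 2 ('ba')
  [13] 7/9 → 1 ('b')
  [14] 9/1 → 3 ('bbc')
  [15] 1/13 → 1 ('b')
  [16] 13/10 → 3 ('bca')
  [17] 10/2 → 2 ('bc')
  [18] 2/22 → 3 ('bcc')
  [19] 22/4 → 0 ('')
  [20] 4/14 → 3 ('caa')
  [21] 14/11 → 2 ('ca')
  [22] 11/24 → 1 ('c')
  [23] 24/17 → 3 ('cba')
  [24] 17/21 → 2 ('cb')
  [25] 21/3 → 1 ('c')
  [26] 3/23 → 2 ('cc')

[0, 1, 2, 4, 1, 2, 4, 2, 1, 3, 0, 2, 2, 1, 3, 1, 3, 2, 3, 0, 3, 2, 1, 3, 2, 1, 2]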